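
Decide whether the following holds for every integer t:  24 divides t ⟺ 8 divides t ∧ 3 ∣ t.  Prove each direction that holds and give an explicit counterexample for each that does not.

(⟹) If 24 ∣ t, write t = 24q. Since 24 = 3·8, t = 8·(3q), so 8 ∣ t; and since 24 = 8·3, t = 3·(8q), so 3 ∣ t.

(⟸) Suppose 8 ∣ t and 3 ∣ t. Any common multiple of 8 and 3 is a multiple of their lcm; here gcd(8, 3) = 1, so lcm(8, 3) = 8·3 = 24, so 24 ∣ t.

Both directions hold.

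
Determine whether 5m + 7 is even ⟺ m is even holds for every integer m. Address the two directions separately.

[⇒] This fails: m = 5 gives 5m + 7 = 32, which is even, but 5 is odd, not even.

[⇐] This also fails: m = 0 is even, but 5m + 7 = 7 is odd, not even.

Neither direction holds.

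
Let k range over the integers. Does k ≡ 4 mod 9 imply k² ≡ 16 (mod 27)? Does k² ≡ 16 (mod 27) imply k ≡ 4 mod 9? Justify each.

Forward direction. This fails: take k = 13. Then 13 ≡ 4 (mod 9), but 13² = 169 ≡ 7 (mod 27), not 16.

Converse. This fails: take k = 23. Then 23² = 529 ≡ 16 (mod 27), yet 23 ≡ 5 (mod 9), not 4.

Both directions fail.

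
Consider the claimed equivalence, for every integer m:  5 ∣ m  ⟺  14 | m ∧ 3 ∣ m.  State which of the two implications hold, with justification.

Both directions fail.

(→) This fails: take m = 5. Certainly 5 ∣ 5, but 14 ∤ 5.

(←) This fails: take m = 42. Both 14 ∣ 42 and 3 ∣ 42, yet 42 is not a multiple of 5 (since 42 = 8·5 + 2), so 5 ∤ 42.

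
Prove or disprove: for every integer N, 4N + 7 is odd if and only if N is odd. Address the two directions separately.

(⟹) This fails: take N = 2. Then 4N + 7 = 15, which is odd, yet N = 2 is even, not odd.

(⟸) Suppose N is odd. Since 4 is even, 4N is even for every N, so 4N + 7 has the same parity as 7, which is odd. Hence 4N + 7 is odd.

Only the converse holds.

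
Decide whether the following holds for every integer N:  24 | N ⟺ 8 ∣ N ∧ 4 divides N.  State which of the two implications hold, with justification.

(⇐) This fails: take N = 8. Both 8 ∣ 8 and 4 ∣ 8, yet 8 is not a multiple of 24 (since 8 = 0·24 + 8), so 24 ∤ 8.

(⇒) If 24 ∣ N, write N = 24q. Since 24 = 3·8, N = 8·(3q), so 8 ∣ N; and since 24 = 6·4, N = 4·(6q), so 4 ∣ N.

Only the forward direction holds.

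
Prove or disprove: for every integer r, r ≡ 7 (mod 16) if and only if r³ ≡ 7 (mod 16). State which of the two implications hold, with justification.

(⟹) Suppose r ≡ 7 (mod 16). Write r = 16j + 7. Then (16j + 7)³ = 4096j³ + 5376j² + 2352j + 343 = 16(256j³ + 336j² + 147j + 21) + 7, so r³ ≡ 7 (mod 16).

(⟸) Conversely, suppose r³ ≡ 7 (mod 16). The only residue r in {0, …, 15} with r³ ≡ 7 (mod 16) is r = 7, so r ≡ 7 (mod 16).

The biconditional holds.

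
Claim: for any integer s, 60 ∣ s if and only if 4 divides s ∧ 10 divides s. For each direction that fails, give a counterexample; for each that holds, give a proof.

(⇒) holds; (⇐) fails.

(⇒) If 60 ∣ s, write s = 60q. Since 60 = 15·4, s = 4·(15q), so 4 ∣ s; and since 60 = 6·10, s = 10·(6q), so 10 ∣ s.

(⇐) This fails: take s = 20. Both 4 ∣ 20 and 10 ∣ 20, yet 20 is not a multiple of 60 (since 20 = 0·60 + 20), so 60 ∤ 20.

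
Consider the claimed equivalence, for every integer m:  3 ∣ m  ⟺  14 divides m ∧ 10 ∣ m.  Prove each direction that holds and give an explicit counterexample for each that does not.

Both directions fail.

Forward direction. This fails: take m = 3. Certainly 3 ∣ 3, but 14 ∤ 3.

Converse. This fails: take m = 70. Both 14 ∣ 70 and 10 ∣ 70, yet 70 is not a multiple of 3 (since 70 = 23·3 + 1), so 3 ∤ 70.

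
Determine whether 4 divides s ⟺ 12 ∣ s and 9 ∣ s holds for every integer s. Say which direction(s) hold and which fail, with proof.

Only the converse holds.

(⇒) This fails: take s = 4. Certainly 4 ∣ 4, but 12 ∤ 4.

(⇐) Suppose 12 ∣ s and 9 ∣ s. Any common multiple of 12 and 9 is a multiple of their lcm; here lcm(12, 9) = 12·9/gcd(12, 9) = 108/3 = 36, so 36 ∣ s. Since 4 ∣ 36, it follows that 4 ∣ s.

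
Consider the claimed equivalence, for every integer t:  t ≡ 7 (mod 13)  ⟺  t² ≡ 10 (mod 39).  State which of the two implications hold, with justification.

Neither implication holds.

(⟹) This fails: take t = 33. Then 33 ≡ 7 (mod 13), but 33² = 1089 ≡ 36 (mod 39), not 10.

(⟸) This fails: take t = 19. Then 19² = 361 ≡ 10 (mod 39), yet 19 ≡ 6 (mod 13), not 7.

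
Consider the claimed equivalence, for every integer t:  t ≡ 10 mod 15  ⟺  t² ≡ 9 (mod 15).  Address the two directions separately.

Neither implication holds.

(→) This fails: take t = 10. Then 10 ≡ 10 (mod 15), but 10² = 100 ≡ 10 (mod 15), not 9.

(←) This fails: take t = 3. Then 3² = 9 ≡ 9 (mod 15), yet 3 ≡ 3 (mod 15), not 10.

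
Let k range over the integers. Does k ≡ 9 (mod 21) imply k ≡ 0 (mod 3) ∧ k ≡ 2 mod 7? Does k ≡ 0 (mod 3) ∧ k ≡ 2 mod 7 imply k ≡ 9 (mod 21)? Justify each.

(⟹) Suppose k ≡ 9 (mod 21); write k = 21j + 9. Since 3 ∣ 21, reducing mod 3 gives k ≡ 9 ≡ 0 (mod 3); since 7 ∣ 21, reducing mod 7 gives k ≡ 9 ≡ 2 (mod 7).

(⟸) Conversely, if k ≡ 0 (mod 3) and k ≡ 2 (mod 7), then by the Chinese remainder theorem k ≡ 9 (mod 21). This is exactly k ≡ 9 (mod 21).

Both directions hold.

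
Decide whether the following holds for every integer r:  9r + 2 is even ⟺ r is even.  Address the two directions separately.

Forward direction. Suppose 9r + 2 is even. Since 9 is odd, 9r and r have the same parity, so 9r + 2 ≡ r + 2 (mod 2). As 2 is even, 9r + 2 is even exactly when r is even. Thus r is even.

Converse. Suppose r is even; write r = 2j. Then 9r + 2 = 9·(2j) + 2 = 2·9j + 2, which is even.

Both directions hold; the statement is true.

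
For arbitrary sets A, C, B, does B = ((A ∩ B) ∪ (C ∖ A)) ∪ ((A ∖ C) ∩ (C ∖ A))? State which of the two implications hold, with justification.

Neither inclusion holds.

(⊆) This inclusion fails. Take A = ∅, C = ∅, B = {1}; then 1 ∈ B but 1 ∉ ((A ∩ B) ∪ (C ∖ A)) ∪ ((A ∖ C) ∩ (C ∖ A)).

(⊇) This inclusion fails. Take A = ∅, C = {1}, B = ∅; then 1 ∈ ((A ∩ B) ∪ (C ∖ A)) ∪ ((A ∖ C) ∩ (C ∖ A)) but 1 ∉ B.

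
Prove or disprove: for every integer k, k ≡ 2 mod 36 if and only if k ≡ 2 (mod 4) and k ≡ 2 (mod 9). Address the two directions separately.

(⟸) If k ≡ 2 (mod 4) and k ≡ 2 (mod 9), then by the Chinese remainder theorem k ≡ 2 (mod 36). This is exactly k ≡ 2 (mod 36).

(⟹) Suppose k ≡ 2 (mod 36); write k = 36j + 2. Since 4 ∣ 36, reducing mod 4 gives k ≡ 2 (mod 4); since 9 ∣ 36, reducing mod 9 gives k ≡ 2 (mod 9).

Equivalent; both directions hold.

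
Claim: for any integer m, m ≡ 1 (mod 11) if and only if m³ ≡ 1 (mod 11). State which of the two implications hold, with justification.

[⇒] Suppose m ≡ 1 (mod 11). Write m = 11j + 1. Then (11j + 1)³ = 1331j³ + 363j² + 33j + 1 = 11(121j³ + 33j² + 3j) + 1, so m³ ≡ 1 (mod 11).

[⇐] Conversely, suppose m³ ≡ 1 (mod 11). The only residue r in {0, …, 10} with r³ ≡ 1 (mod 11) is r = 1, so m ≡ 1 (mod 11).

Both directions hold; the statement is true.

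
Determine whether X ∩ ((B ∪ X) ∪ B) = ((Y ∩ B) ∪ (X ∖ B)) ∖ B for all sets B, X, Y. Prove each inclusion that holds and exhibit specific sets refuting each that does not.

Reverse inclusion. Let x ∈ ((Y ∩ B) ∪ (X ∖ B)) ∖ B. Then either x ∈ X and x ∉ B, Y; or x ∈ X ∩ Y and x ∉ B. In each case x ∈ X ∩ ((B ∪ X) ∪ B), so ((Y ∩ B) ∪ (X ∖ B)) ∖ B ⊆ X ∩ ((B ∪ X) ∪ B).

Forward inclusion. This inclusion fails. Take B = {1}, X = {1}, Y = ∅; then 1 ∈ X ∩ ((B ∪ X) ∪ B) but 1 ∉ ((Y ∩ B) ∪ (X ∖ B)) ∖ B.

The sets are not equal: only the reverse inclusion holds.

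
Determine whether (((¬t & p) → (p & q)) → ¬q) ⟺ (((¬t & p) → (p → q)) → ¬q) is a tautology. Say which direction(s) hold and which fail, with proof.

Both directions hold.

(⇒) Assume the antecedent. If q is true, the antecedent cannot hold. If q is false, ((¬t & p) → (p → q)) → ¬q reduces to true regardless of the other variables. Either way ((¬t & p) → (p → q)) → ¬q holds.

(⇐) Assume the antecedent. If q is true, the antecedent cannot hold. If q is false, ((¬t & p) → (p & q)) → ¬q reduces to true regardless of the other variables. Either way ((¬t & p) → (p & q)) → ¬q holds.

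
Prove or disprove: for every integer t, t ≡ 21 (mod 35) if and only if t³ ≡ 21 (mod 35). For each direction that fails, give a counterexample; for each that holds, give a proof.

(←) Suppose t³ ≡ 21 (mod 35). The only residue r in {0, …, 34} with r³ ≡ 21 (mod 35) is r = 21, so t ≡ 21 (mod 35).

(→) Suppose t ≡ 21 (mod 35). Write t = 35j + 21. Then (35j + 21)³ = 42875j³ + 77175j² + 46305j + 9261 = 35(1225j³ + 2205j² + 1323j + 264) + 21, so t³ ≡ 21 (mod 35).

Both directions hold; the statement is true.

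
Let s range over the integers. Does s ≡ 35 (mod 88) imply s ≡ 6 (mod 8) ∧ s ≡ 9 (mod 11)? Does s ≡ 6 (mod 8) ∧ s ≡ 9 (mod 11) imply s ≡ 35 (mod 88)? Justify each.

(⇒) This fails: s = 35 gives 35 ≡ 35 (mod 88) but 35 ≡ 3 (mod 8), so the conjunction on the right does not hold.

(⇐) This fails: s = 86 satisfies both congruences on the right (86 ≡ 6 mod 8 and 86 ≡ 9 mod 11) yet 86 ≡ 86 (mod 88), not 35.

Neither implication holds.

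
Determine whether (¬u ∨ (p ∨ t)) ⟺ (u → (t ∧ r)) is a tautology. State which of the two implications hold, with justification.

The forward direction fails; the converse holds.

(→) This fails. Under p = T, t = F, r = F, u = T, the left side is true but the right side is false.

(←) Assume the antecedent. If u is true, the antecedent forces (p = F, t = T, r = T, u = T) or (p = T, t = T, r = T, u = T), and ¬u ∨ (p ∨ t) holds there. If u is false, ¬u ∨ (p ∨ t) reduces to true regardless of the other variables. Either way ¬u ∨ (p ∨ t) holds.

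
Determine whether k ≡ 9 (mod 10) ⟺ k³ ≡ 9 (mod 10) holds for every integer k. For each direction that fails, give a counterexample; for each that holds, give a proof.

Equivalent; both directions hold.

Converse. For the converse, argue contrapositively. If k ≢ 9 (mod 10), then k is congruent to one of 0, 1, 2, 3, 4, 5, 6, 7, 8 modulo 10, and these give k³ ≡ 0, 1, 8, 7, 4, 5, 6, 3, 2 respectively — never 9.

Forward direction. Suppose k ≡ 9 (mod 10). Write k = 10j + 9. Then (10j + 9)³ = 1000j³ + 2700j² + 2430j + 729 = 10(100j³ + 270j² + 243j + 72) + 9, so k³ ≡ 9 (mod 10).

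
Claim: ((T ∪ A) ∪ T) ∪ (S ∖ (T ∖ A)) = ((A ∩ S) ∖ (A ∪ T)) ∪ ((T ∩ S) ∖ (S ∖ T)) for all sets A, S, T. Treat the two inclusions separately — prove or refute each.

The sets are not equal: only the reverse inclusion holds.

(⟹) This inclusion fails. Take A = {1}, S = ∅, T = ∅; then 1 ∈ ((T ∪ A) ∪ T) ∪ (S ∖ (T ∖ A)) but 1 ∉ ((A ∩ S) ∖ (A ∪ T)) ∪ ((T ∩ S) ∖ (S ∖ T)).

(⟸) Let x ∈ ((A ∩ S) ∖ (A ∪ T)) ∪ ((T ∩ S) ∖ (S ∖ T)). Then either x ∈ S ∩ T and x ∉ A; or x ∈ A ∩ S ∩ T. In each case x ∈ ((T ∪ A) ∪ T) ∪ (S ∖ (T ∖ A)), so ((A ∩ S) ∖ (A ∪ T)) ∪ ((T ∩ S) ∖ (S ∖ T)) ⊆ ((T ∪ A) ∪ T) ∪ (S ∖ (T ∖ A)).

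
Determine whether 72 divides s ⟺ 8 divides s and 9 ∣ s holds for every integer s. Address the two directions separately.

Both directions hold; the statement is true.

(←) Suppose 8 ∣ s and 9 ∣ s. Any common multiple of 8 and 9 is a multiple of their lcm; here gcd(8, 9) = 1, so lcm(8, 9) = 8·9 = 72, so 72 ∣ s.

(→) If 72 ∣ s, write s = 72q. Since 72 = 9·8, s = 8·(9q), so 8 ∣ s; and since 72 = 8·9, s = 9·(8q), so 9 ∣ s.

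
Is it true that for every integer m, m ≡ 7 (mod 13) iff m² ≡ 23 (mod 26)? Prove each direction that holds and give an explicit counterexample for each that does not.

[⇒] This fails: take m = 20. Then 20 ≡ 7 (mod 13), but 20² = 400 ≡ 10 (mod 26), not 23.

[⇐] This fails: take m = 19. Then 19² = 361 ≡ 23 (mod 26), yet 19 ≡ 6 (mod 13), not 7.

Neither implication holds.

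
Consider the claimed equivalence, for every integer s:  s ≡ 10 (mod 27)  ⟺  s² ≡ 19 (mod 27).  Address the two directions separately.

[⇐] This fails: take s = 17. Then 17² = 289 ≡ 19 (mod 27), yet 17 ≡ 17 (mod 27), not 10.

[⇒] Suppose s ≡ 10 (mod 27). Write s = 27j + 10. Then (27j + 10)² = 729j² + 540j + 100 = 27(27j² + 20j + 3) + 19, so s² ≡ 19 (mod 27).

(⇒) holds; (⇐) fails.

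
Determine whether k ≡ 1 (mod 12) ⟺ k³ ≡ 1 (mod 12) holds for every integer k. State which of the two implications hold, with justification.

[⇒] Suppose k ≡ 1 (mod 12). Write k = 12j + 1. Then (12j + 1)³ = 1728j³ + 432j² + 36j + 1 = 12(144j³ + 36j² + 3j) + 1, so k³ ≡ 1 (mod 12).

[⇐] Conversely, suppose k³ ≡ 1 (mod 12). The only residue r in {0, …, 11} with r³ ≡ 1 (mod 12) is r = 1, so k ≡ 1 (mod 12).

The biconditional holds.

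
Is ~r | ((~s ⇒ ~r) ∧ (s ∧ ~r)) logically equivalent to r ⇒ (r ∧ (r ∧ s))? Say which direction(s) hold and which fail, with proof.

(⟹) Assume the antecedent. If r is true, the antecedent cannot hold. If r is false, r ⇒ (r ∧ (r ∧ s)) reduces to true regardless of the other variables. Either way r ⇒ (r ∧ (r ∧ s)) holds.

(⟸) This fails. Under r = T, s = T, the left side is false but the right side is true.

Not equivalent: only (⇒) holds.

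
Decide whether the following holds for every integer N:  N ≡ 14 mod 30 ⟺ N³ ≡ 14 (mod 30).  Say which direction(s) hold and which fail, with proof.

Equivalent; both directions hold.

(⇒) Suppose N ≡ 14 mod 30. Write N = 30j + 14. Then (30j + 14)³ = 27000j³ + 37800j² + 17640j + 2744 = 30(900j³ + 1260j² + 588j + 91) + 14, so N³ ≡ 14 (mod 30).

(⇐) Conversely, suppose N³ ≡ 14 (mod 30). The only residue r in {0, …, 29} with r³ ≡ 14 (mod 30) is r = 14, so N ≡ 14 (mod 30).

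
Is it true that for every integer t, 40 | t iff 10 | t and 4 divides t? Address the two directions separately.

The forward direction holds; the converse fails.

[⇒] If 40 ∣ t, write t = 40q. Since 40 = 4·10, t = 10·(4q), so 10 ∣ t; and since 40 = 10·4, t = 4·(10q), so 4 ∣ t.

[⇐] This fails: take t = 20. Both 10 ∣ 20 and 4 ∣ 20, yet 20 is not a multiple of 40 (since 20 = 0·40 + 20), so 40 ∤ 20.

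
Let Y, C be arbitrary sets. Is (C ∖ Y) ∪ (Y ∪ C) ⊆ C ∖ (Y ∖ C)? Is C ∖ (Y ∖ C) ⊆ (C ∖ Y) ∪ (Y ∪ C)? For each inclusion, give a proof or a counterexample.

(⊆) This inclusion fails. Take Y = {1}, C = ∅; then 1 ∈ (C ∖ Y) ∪ (Y ∪ C) but 1 ∉ C ∖ (Y ∖ C).

(⊇) Let x ∈ C ∖ (Y ∖ C). Then either x ∈ C and x ∉ Y; or x ∈ Y ∩ C. In each case x ∈ (C ∖ Y) ∪ (Y ∪ C), so C ∖ (Y ∖ C) ⊆ (C ∖ Y) ∪ (Y ∪ C).

(⊆) fails; (⊇) holds.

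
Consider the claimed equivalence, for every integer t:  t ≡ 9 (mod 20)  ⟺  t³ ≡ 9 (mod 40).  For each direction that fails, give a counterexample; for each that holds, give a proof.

[⇐] The residues r modulo 40 with r³ ≡ 9 (mod 40) are exactly {9}, and each is ≡ 9 (mod 20).

[⇒] This fails: take t = 29. Then 29 ≡ 9 (mod 20), but 29³ = 24389 ≡ 29 (mod 40), not 9.

Not equivalent: only (⇐) holds.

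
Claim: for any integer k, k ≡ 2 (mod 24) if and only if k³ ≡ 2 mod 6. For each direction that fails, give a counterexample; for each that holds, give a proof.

(⟹) Suppose k ≡ 2 (mod 24). Then k³ ≡ 2³ = 8 (mod 24), and since 6 ∣ 24, also k³ ≡ 2 (mod 6).

(⟸) This fails: take k = 8. Then 8³ = 512 ≡ 2 (mod 6), yet 8 ≡ 8 (mod 24), not 2.

Not equivalent: only (⇒) holds.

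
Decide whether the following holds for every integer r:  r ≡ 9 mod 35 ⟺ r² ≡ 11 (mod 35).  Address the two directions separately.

(⟹) Suppose r ≡ 9 mod 35. Write r = 35j + 9. Then (35j + 9)² = 1225j² + 630j + 81 = 35(35j² + 18j + 2) + 11, so r² ≡ 11 (mod 35).

(⟸) This fails: take r = 16. Then 16² = 256 ≡ 11 (mod 35), yet 16 ≡ 16 (mod 35), not 9.

(⇒) holds; (⇐) fails.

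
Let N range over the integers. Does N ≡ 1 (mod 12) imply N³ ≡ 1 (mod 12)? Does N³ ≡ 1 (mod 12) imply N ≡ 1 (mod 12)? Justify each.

(→) Suppose N ≡ 1 (mod 12). Write N = 12j + 1. Then (12j + 1)³ = 1728j³ + 432j² + 36j + 1 = 12(144j³ + 36j² + 3j) + 1, so N³ ≡ 1 (mod 12).

(←) For the converse, argue contrapositively. If N ≢ 1 (mod 12), then N is congruent to one of 0, 2, 3, 4, 5, 6, 7, 8, 9, 10, 11 modulo 12, and these give N³ ≡ 0, 8, 3, 4, 5, 0, 7, 8, 9, 4, 11 respectively — never 1.

Both directions hold.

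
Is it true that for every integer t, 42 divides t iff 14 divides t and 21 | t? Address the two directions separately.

Both implications hold.

Converse. Suppose 14 ∣ t and 21 ∣ t. Any common multiple of 14 and 21 is a multiple of their lcm; here lcm(14, 21) = 14·21/gcd(14, 21) = 294/7 = 42, so 42 ∣ t.

Forward direction. If 42 ∣ t, write t = 42q. Since 42 = 3·14, t = 14·(3q), so 14 ∣ t; and since 42 = 2·21, t = 21·(2q), so 21 ∣ t.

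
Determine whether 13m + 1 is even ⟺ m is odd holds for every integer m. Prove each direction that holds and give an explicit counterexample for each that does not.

(→) Suppose 13m + 1 is even. Since 13 is odd, 13m and m have the same parity, so 13m + 1 ≡ m + 1 (mod 2). As 1 is odd, 13m + 1 is even exactly when m is odd. Thus m is odd.

(←) Conversely, suppose m is odd; write m = 2j + 1. Then 13m + 1 = 13·(2j + 1) + 1 = 2·13j + 14, which is even.

Both implications hold.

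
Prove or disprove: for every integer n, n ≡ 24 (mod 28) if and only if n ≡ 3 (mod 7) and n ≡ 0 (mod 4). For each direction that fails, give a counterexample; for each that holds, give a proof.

Forward direction. Suppose n ≡ 24 (mod 28); write n = 28j + 24. Since 7 ∣ 28, reducing mod 7 gives n ≡ 24 ≡ 3 (mod 7); since 4 ∣ 28, reducing mod 4 gives n ≡ 24 ≡ 0 (mod 4).

Converse. If n ≡ 3 (mod 7) and n ≡ 0 (mod 4), then by the Chinese remainder theorem n ≡ 24 (mod 28). This is exactly n ≡ 24 (mod 28).

Both implications hold.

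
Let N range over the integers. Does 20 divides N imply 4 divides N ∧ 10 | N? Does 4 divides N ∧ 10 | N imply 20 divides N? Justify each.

Equivalent; both directions hold.

(⇒) If 20 ∣ N, write N = 20q. Since 20 = 5·4, N = 4·(5q), so 4 ∣ N; and since 20 = 2·10, N = 10·(2q), so 10 ∣ N.

(⇐) Suppose 4 ∣ N and 10 ∣ N. Any common multiple of 4 and 10 is a multiple of their lcm; here lcm(4, 10) = 4·10/gcd(4, 10) = 40/2 = 20, so 20 ∣ N.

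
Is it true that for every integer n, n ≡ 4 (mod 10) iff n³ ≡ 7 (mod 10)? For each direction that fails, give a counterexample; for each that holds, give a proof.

(⇒) fails and (⇐) fails.

(→) This fails: take n = 4. Then 4 ≡ 4 (mod 10), but 4³ = 64 ≡ 4 (mod 10), not 7.

(←) This fails: take n = 3. Then 3³ = 27 ≡ 7 (mod 10), yet 3 ≡ 3 (mod 10), not 4.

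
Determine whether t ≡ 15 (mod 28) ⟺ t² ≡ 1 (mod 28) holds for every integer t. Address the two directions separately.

(⇐) This fails: take t = 1. Then 1² = 1 ≡ 1 (mod 28), yet 1 ≡ 1 (mod 28), not 15.

(⇒) Suppose t ≡ 15 (mod 28). Write t = 28j + 15. Then (28j + 15)² = 784j² + 840j + 225 = 28(28j² + 30j + 8) + 1, so t² ≡ 1 (mod 28).

Only the forward implication holds.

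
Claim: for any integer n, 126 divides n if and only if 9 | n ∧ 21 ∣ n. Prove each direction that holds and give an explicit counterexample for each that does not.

Forward direction. If 126 ∣ n, write n = 126q. Since 126 = 14·9, n = 9·(14q), so 9 ∣ n; and since 126 = 6·21, n = 21·(6q), so 21 ∣ n.

Converse. This fails: take n = 63. Both 9 ∣ 63 and 21 ∣ 63, yet 63 is not a multiple of 126 (since 63 = 0·126 + 63), so 126 ∤ 63.

(⇒) holds; (⇐) fails.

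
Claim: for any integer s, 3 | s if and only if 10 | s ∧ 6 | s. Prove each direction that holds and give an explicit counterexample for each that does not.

(⟹) This fails: take s = 3. Certainly 3 ∣ 3, but 10 ∤ 3.

(⟸) Suppose 10 ∣ s and 6 ∣ s. Any common multiple of 10 and 6 is a multiple of their lcm; here lcm(10, 6) = 10·6/gcd(10, 6) = 60/2 = 30, so 30 ∣ s. Since 3 ∣ 30, it follows that 3 ∣ s.

Only the converse holds.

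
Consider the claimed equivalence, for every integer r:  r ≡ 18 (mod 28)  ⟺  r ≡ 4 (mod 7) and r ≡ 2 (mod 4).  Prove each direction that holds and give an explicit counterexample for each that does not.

Both implications hold.

Forward direction. Suppose r ≡ 18 (mod 28); write r = 28j + 18. Since 7 ∣ 28, reducing mod 7 gives r ≡ 18 ≡ 4 (mod 7); since 4 ∣ 28, reducing mod 4 gives r ≡ 18 ≡ 2 (mod 4).

Converse. If r ≡ 4 (mod 7) and r ≡ 2 (mod 4), then by the Chinese remainder theorem r ≡ 18 (mod 28). This is exactly r ≡ 18 (mod 28).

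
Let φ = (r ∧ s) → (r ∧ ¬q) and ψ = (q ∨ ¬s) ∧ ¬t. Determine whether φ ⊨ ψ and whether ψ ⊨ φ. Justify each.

Both directions fail.

[⇒] This fails. Under s = T, t = F, r = F, q = F, the left side is true but the right side is false.

[⇐] This fails. Under s = T, t = F, r = T, q = T, the left side is false but the right side is true.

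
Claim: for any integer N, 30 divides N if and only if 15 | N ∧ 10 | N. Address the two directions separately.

Both directions hold.

(⇐) Suppose 15 ∣ N and 10 ∣ N. Any common multiple of 15 and 10 is a multiple of their lcm; here lcm(15, 10) = 15·10/gcd(15, 10) = 150/5 = 30, so 30 ∣ N.

(⇒) If 30 ∣ N, write N = 30q. Since 30 = 2·15, N = 15·(2q), so 15 ∣ N; and since 30 = 3·10, N = 10·(3q), so 10 ∣ N.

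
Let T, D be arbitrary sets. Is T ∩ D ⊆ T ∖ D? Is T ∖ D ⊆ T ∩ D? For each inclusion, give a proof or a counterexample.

Neither inclusion holds.

(⟹) This inclusion fails. Take T = {1}, D = {1}; then 1 ∈ T ∩ D but 1 ∉ T ∖ D.

(⟸) This inclusion fails. Take T = {1}, D = ∅; then 1 ∈ T ∖ D but 1 ∉ T ∩ D.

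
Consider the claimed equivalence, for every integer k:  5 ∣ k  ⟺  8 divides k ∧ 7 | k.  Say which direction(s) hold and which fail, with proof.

Neither direction holds.

(⟹) This fails: take k = 5. Certainly 5 ∣ 5, but 8 ∤ 5.

(⟸) This fails: take k = 56. Both 8 ∣ 56 and 7 ∣ 56, yet 56 is not a multiple of 5 (since 56 = 11·5 + 1), so 5 ∤ 56.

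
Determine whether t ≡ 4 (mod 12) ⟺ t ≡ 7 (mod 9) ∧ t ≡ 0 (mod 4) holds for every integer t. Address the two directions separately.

Only the converse holds.

(⇒) This fails: t = 4 gives 4 ≡ 4 (mod 12) but 4 ≡ 4 (mod 9), so the conjunction on the right does not hold.

(⇐) Conversely, if t ≡ 7 (mod 9) and t ≡ 0 (mod 4), then by the Chinese remainder theorem t ≡ 16 (mod 36). Since 16 ≡ 4 (mod 12) and 12 ∣ 36, we get t ≡ 4 (mod 12).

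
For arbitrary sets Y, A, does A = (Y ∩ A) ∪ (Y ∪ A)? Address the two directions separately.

The sets are not equal: only the forward inclusion holds.

(⊆) Let x ∈ A. Then either x ∈ A and x ∉ Y; or x ∈ Y ∩ A. In each case x ∈ (Y ∩ A) ∪ (Y ∪ A), so A ⊆ (Y ∩ A) ∪ (Y ∪ A).

(⊇) This inclusion fails. Take Y = {1}, A = ∅; then 1 ∈ (Y ∩ A) ∪ (Y ∪ A) but 1 ∉ A.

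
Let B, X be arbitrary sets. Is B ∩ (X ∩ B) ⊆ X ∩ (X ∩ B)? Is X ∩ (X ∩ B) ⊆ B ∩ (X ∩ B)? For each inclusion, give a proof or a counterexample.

Both inclusions hold; the sets are equal.

(⟹) Let x ∈ B ∩ (X ∩ B). Then x ∈ B ∩ X, from which x ∈ X ∩ (X ∩ B).

(⟸) Let x ∈ X ∩ (X ∩ B). Then x ∈ B ∩ X, from which x ∈ B ∩ (X ∩ B).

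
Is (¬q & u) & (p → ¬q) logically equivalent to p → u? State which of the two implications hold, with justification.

Only the forward direction holds.

(⟸) This fails. Under p = F, q = F, u = F, the left side is false but the right side is true.

(⟹) Assume the antecedent. If p is true, the antecedent forces (p = T, q = F, u = T), and p → u holds there. If p is false, p → u reduces to true regardless of the other variables. Either way p → u holds.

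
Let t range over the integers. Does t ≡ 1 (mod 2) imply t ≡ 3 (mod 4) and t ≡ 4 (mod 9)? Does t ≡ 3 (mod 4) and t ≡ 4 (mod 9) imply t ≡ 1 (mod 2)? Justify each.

The forward direction fails; the converse holds.

Forward direction. This fails: t = 1 gives 1 ≡ 1 (mod 2) but 1 ≡ 1 (mod 4), so the conjunction on the right does not hold.

Converse. If t ≡ 3 (mod 4) and t ≡ 4 (mod 9), then by the Chinese remainder theorem t ≡ 31 (mod 36). Since 31 ≡ 1 (mod 2) and 2 ∣ 36, we get t ≡ 1 (mod 2).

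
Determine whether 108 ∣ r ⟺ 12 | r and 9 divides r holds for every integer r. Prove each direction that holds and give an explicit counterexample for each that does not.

Only the forward implication holds.

(⟹) If 108 ∣ r, write r = 108q. Since 108 = 9·12, r = 12·(9q), so 12 ∣ r; and since 108 = 12·9, r = 9·(12q), so 9 ∣ r.

(⟸) This fails: take r = 36. Both 12 ∣ 36 and 9 ∣ 36, yet 36 is not a multiple of 108 (since 36 = 0·108 + 36), so 108 ∤ 36.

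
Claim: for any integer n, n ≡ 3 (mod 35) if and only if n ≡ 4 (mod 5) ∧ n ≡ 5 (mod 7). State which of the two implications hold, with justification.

(⇒) This fails: n = 3 gives 3 ≡ 3 (mod 35) but 3 ≡ 3 (mod 5), so the conjunction on the right does not hold.

(⇐) This fails: n = 19 satisfies both congruences on the right (19 ≡ 4 mod 5 and 19 ≡ 5 mod 7) yet 19 ≡ 19 (mod 35), not 3.

Both directions fail.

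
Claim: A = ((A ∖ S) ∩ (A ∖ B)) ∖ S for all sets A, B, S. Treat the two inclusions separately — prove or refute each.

(⊆) fails; (⊇) holds.

(⊇) Let x ∈ ((A ∖ S) ∩ (A ∖ B)) ∖ S. Then x ∈ A and x ∉ B, S, from which x ∈ A.

(⊆) This inclusion fails. Take A = {1}, B = {1}, S = ∅; then 1 ∈ A but 1 ∉ ((A ∖ S) ∩ (A ∖ B)) ∖ S.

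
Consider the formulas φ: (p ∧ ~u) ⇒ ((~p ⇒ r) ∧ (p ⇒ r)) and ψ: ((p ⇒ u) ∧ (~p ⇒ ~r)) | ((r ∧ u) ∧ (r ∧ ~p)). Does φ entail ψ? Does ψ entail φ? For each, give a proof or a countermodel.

(⇒) This fails. Under r = T, p = F, u = F, the left side is true but the right side is false.

(⇐) Assume the antecedent. If p is true, the antecedent forces (r = F, p = T, u = T) or (r = T, p = T, u = T), and the consequent holds there. If p is false, the consequent reduces to true regardless of the other variables. Either way the consequent holds.

(⇒) fails; (⇐) holds.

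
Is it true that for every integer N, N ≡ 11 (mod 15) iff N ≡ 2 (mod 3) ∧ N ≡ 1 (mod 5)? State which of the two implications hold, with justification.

Both directions hold; the statement is true.

(⇐) If N ≡ 2 (mod 3) and N ≡ 1 (mod 5), then by the Chinese remainder theorem N ≡ 11 (mod 15). This is exactly N ≡ 11 (mod 15).

(⇒) Suppose N ≡ 11 (mod 15); write N = 15j + 11. Since 3 ∣ 15, reducing mod 3 gives N ≡ 11 ≡ 2 (mod 3); since 5 ∣ 15, reducing mod 5 gives N ≡ 11 ≡ 1 (mod 5).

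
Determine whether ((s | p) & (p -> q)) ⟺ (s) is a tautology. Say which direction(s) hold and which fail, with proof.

Neither implication holds.

(⟹) This fails. Under s = F, p = T, q = T, the left side is true but the right side is false.

(⟸) This fails. Under s = T, p = T, q = F, the left side is false but the right side is true.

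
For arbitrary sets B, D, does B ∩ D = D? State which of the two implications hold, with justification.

(⊆) holds; (⊇) fails.

(⊆) Let x ∈ B ∩ D. Then x ∈ B ∩ D, from which x ∈ D.

(⊇) This inclusion fails. Take B = ∅, D = {1}; then 1 ∈ D but 1 ∉ B ∩ D.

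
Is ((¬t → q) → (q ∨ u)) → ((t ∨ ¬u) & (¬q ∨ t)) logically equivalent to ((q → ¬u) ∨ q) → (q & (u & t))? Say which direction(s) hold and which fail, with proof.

Forward direction. This fails. Under t = F, u = F, q = F, the left side is true but the right side is false.

Converse. Assume the antecedent. If t is true, the consequent reduces to true regardless of the other variables. If t is false, the antecedent cannot hold. Either way the consequent holds.

Only the converse holds.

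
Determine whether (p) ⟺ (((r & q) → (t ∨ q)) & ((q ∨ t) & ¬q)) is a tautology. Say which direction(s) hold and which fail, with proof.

Neither direction holds.

[⇒] This fails. Under p = T, q = F, t = F, r = F, the left side is true but the right side is false.

[⇐] This fails. Under p = F, q = F, t = T, r = T, the left side is false but the right side is true.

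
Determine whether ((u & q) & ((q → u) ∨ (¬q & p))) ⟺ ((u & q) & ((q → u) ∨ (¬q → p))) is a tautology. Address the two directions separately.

[⇒] Assume the antecedent. If q is true, the antecedent forces (q = T, p = F, u = T) or (q = T, p = T, u = T), and (u & q) & ((q → u) ∨ (¬q → p)) holds there. If q is false, the antecedent cannot hold. Either way (u & q) & ((q → u) ∨ (¬q → p)) holds.

[⇐] Assume the antecedent. If q is true, the antecedent forces (q = T, p = F, u = T) or (q = T, p = T, u = T), and (u & q) & ((q → u) ∨ (¬q & p)) holds there. If q is false, the antecedent cannot hold. Either way (u & q) & ((q → u) ∨ (¬q & p)) holds.

Both directions hold; the statement is true.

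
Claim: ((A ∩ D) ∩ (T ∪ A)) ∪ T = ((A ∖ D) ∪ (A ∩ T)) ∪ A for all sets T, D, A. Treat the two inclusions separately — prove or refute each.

(⟹) This inclusion fails. Take T = {1}, D = ∅, A = ∅; then 1 ∈ ((A ∩ D) ∩ (T ∪ A)) ∪ T but 1 ∉ ((A ∖ D) ∪ (A ∩ T)) ∪ A.

(⟸) This inclusion fails. Take T = ∅, D = ∅, A = {1}; then 1 ∈ ((A ∖ D) ∪ (A ∩ T)) ∪ A but 1 ∉ ((A ∩ D) ∩ (T ∪ A)) ∪ T.

Both inclusions fail.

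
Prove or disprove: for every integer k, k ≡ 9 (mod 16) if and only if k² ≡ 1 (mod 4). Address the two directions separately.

Only the forward direction holds.

(→) Suppose k ≡ 9 (mod 16). Then k² ≡ 9² = 81 (mod 16), and since 4 ∣ 16, also k² ≡ 1 (mod 4).

(←) This fails: take k = 1. Then 1² = 1 ≡ 1 (mod 4), yet 1 ≡ 1 (mod 16), not 9.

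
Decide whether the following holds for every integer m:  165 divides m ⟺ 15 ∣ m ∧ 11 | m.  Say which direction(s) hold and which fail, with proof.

Both directions hold.

(⟹) If 165 ∣ m, write m = 165q. Since 165 = 11·15, m = 15·(11q), so 15 ∣ m; and since 165 = 15·11, m = 11·(15q), so 11 ∣ m.

(⟸) Suppose 15 ∣ m and 11 ∣ m. Any common multiple of 15 and 11 is a multiple of their lcm; here gcd(15, 11) = 1, so lcm(15, 11) = 15·11 = 165, so 165 ∣ m.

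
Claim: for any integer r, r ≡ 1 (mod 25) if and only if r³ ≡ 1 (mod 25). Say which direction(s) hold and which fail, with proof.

Forward direction. Suppose r ≡ 1 (mod 25). Write r = 25j + 1. Then (25j + 1)³ = 15625j³ + 1875j² + 75j + 1 = 25(625j³ + 75j² + 3j) + 1, so r³ ≡ 1 (mod 25).

Converse. Suppose r³ ≡ 1 (mod 25). The only residue r in {0, …, 24} with r³ ≡ 1 (mod 25) is r = 1, so r ≡ 1 (mod 25).

Equivalent; both directions hold.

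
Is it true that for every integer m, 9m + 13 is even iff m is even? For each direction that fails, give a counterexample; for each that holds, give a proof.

(→) This fails: m = 7 gives 9m + 13 = 76, which is even, but 7 is odd, not even.

(←) This also fails: m = 6 is even, but 9m + 13 = 67 is odd, not even.

Neither implication holds.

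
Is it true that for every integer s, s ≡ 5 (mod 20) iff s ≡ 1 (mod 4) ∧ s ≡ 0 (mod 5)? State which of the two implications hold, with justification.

Both implications hold.

(⇐) If s ≡ 1 (mod 4) and s ≡ 0 (mod 5), then by the Chinese remainder theorem s ≡ 5 (mod 20). This is exactly s ≡ 5 (mod 20).

(⇒) Suppose s ≡ 5 (mod 20); write s = 20j + 5. Since 4 ∣ 20, reducing mod 4 gives s ≡ 5 ≡ 1 (mod 4); since 5 ∣ 20, reducing mod 5 gives s ≡ 5 ≡ 0 (mod 5).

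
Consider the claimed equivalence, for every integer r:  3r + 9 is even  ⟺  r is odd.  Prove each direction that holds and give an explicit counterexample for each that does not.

[⇒] Suppose 3r + 9 is even. Since 3 is odd, 3r and r have the same parity, so 3r + 9 ≡ r + 9 (mod 2). As 9 is odd, 3r + 9 is even exactly when r is odd. Thus r is odd.

[⇐] Conversely, suppose r is odd; write r = 2j + 1. Then 3r + 9 = 3·(2j + 1) + 9 = 2·3j + 12, which is even.

Both implications hold.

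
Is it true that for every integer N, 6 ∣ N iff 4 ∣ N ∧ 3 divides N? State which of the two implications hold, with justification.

(←) Suppose 4 ∣ N and 3 ∣ N. Any common multiple of 4 and 3 is a multiple of their lcm; here gcd(4, 3) = 1, so lcm(4, 3) = 4·3 = 12, so 12 ∣ N. Since 6 ∣ 12, it follows that 6 ∣ N.

(→) This fails: take N = 6. Certainly 6 ∣ 6, but 4 ∤ 6.

Only the converse holds.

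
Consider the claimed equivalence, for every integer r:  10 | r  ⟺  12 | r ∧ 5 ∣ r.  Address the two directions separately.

(⇐) Suppose 12 ∣ r and 5 ∣ r. Any common multiple of 12 and 5 is a multiple of their lcm; here gcd(12, 5) = 1, so lcm(12, 5) = 12·5 = 60, so 60 ∣ r. Since 10 ∣ 60, it follows that 10 ∣ r.

(⇒) This fails: take r = 10. Certainly 10 ∣ 10, but 12 ∤ 10.

(⇒) fails; (⇐) holds.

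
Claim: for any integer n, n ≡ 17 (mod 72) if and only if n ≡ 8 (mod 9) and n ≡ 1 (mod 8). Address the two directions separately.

[⇒] Suppose n ≡ 17 (mod 72); write n = 72j + 17. Since 9 ∣ 72, reducing mod 9 gives n ≡ 17 ≡ 8 (mod 9); since 8 ∣ 72, reducing mod 8 gives n ≡ 17 ≡ 1 (mod 8).

[⇐] Conversely, if n ≡ 8 (mod 9) and n ≡ 1 (mod 8), then by the Chinese remainder theorem n ≡ 17 (mod 72). This is exactly n ≡ 17 (mod 72).

Both implications hold.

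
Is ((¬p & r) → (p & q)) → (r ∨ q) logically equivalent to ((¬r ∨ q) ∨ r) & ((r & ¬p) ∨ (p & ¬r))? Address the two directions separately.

Both directions fail.

Forward direction. This fails. Under p = T, r = T, q = F, the left side is true but the right side is false.

Converse. This fails. Under p = T, r = F, q = F, the left side is false but the right side is true.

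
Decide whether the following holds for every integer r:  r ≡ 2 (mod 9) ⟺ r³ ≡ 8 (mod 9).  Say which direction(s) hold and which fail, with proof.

Only the forward implication holds.

[⇒] Suppose r ≡ 2 (mod 9). Write r = 9j + 2. Then (9j + 2)³ = 729j³ + 486j² + 108j + 8 = 9(81j³ + 54j² + 12j) + 8, so r³ ≡ 8 (mod 9).

[⇐] This fails: take r = 5. Then 5³ = 125 ≡ 8 (mod 9), yet 5 ≡ 5 (mod 9), not 2.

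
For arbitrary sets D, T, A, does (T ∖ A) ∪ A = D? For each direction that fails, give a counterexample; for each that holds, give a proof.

(⊆) This inclusion fails. Take D = ∅, T = {1}, A = ∅; then 1 ∈ (T ∖ A) ∪ A but 1 ∉ D.

(⊇) This inclusion fails. Take D = {1}, T = ∅, A = ∅; then 1 ∈ D but 1 ∉ (T ∖ A) ∪ A.

Neither inclusion holds.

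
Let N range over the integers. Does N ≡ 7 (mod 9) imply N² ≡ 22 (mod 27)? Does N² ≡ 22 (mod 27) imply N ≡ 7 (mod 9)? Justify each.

(→) This fails: take N = 16. Then 16 ≡ 7 (mod 9), but 16² = 256 ≡ 13 (mod 27), not 22.

(←) This fails: take N = 20. Then 20² = 400 ≡ 22 (mod 27), yet 20 ≡ 2 (mod 9), not 7.

Both directions fail.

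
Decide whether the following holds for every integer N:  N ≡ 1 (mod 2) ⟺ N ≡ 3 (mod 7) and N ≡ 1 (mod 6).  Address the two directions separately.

Forward direction. This fails: N = 1 gives 1 ≡ 1 (mod 2) but 1 ≡ 1 (mod 7), so the conjunction on the right does not hold.

Converse. If N ≡ 3 (mod 7) and N ≡ 1 (mod 6), then by the Chinese remainder theorem N ≡ 31 (mod 42). Since 31 ≡ 1 (mod 2) and 2 ∣ 42, we get N ≡ 1 (mod 2).

Not equivalent: only (⇐) holds.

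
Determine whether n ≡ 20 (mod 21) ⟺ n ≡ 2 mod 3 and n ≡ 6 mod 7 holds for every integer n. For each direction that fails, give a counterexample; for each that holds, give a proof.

Equivalent; both directions hold.

[⇒] Suppose n ≡ 20 (mod 21); write n = 21j + 20. Since 3 ∣ 21, reducing mod 3 gives n ≡ 20 ≡ 2 (mod 3); since 7 ∣ 21, reducing mod 7 gives n ≡ 20 ≡ 6 (mod 7).

[⇐] Conversely, if n ≡ 2 (mod 3) and n ≡ 6 (mod 7), then by the Chinese remainder theorem n ≡ 20 (mod 21). This is exactly n ≡ 20 (mod 21).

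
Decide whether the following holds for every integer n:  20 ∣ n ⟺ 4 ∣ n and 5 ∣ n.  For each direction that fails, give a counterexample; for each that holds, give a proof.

Equivalent; both directions hold.

Converse. Suppose 4 ∣ n and 5 ∣ n. Any common multiple of 4 and 5 is a multiple of their lcm; here gcd(4, 5) = 1, so lcm(4, 5) = 4·5 = 20, so 20 ∣ n.

Forward direction. If 20 ∣ n, write n = 20q. Since 20 = 5·4, n = 4·(5q), so 4 ∣ n; and since 20 = 4·5, n = 5·(4q), so 5 ∣ n.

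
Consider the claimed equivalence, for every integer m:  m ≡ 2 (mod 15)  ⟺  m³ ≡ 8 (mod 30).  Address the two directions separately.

Not equivalent: only (⇐) holds.

Forward direction. This fails: take m = 17. Then 17 ≡ 2 (mod 15), but 17³ = 4913 ≡ 23 (mod 30), not 8.

Converse. The residues r modulo 30 with r³ ≡ 8 (mod 30) are exactly {2}, and each is ≡ 2 (mod 15).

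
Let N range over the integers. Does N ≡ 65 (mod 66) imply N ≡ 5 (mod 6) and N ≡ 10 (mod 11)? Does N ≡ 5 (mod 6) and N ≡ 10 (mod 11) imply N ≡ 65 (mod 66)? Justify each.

Both directions hold.

(→) Suppose N ≡ 65 (mod 66); write N = 66j + 65. Since 6 ∣ 66, reducing mod 6 gives N ≡ 65 ≡ 5 (mod 6); since 11 ∣ 66, reducing mod 11 gives N ≡ 65 ≡ 10 (mod 11).

(←) Conversely, if N ≡ 5 (mod 6) and N ≡ 10 (mod 11), then by the Chinese remainder theorem N ≡ 65 (mod 66). This is exactly N ≡ 65 (mod 66).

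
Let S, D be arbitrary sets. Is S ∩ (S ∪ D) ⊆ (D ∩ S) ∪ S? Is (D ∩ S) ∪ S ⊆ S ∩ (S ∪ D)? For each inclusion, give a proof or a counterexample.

The two sets are equal.

Forward inclusion. Let x ∈ S ∩ (S ∪ D). Then either x ∈ S and x ∉ D; or x ∈ S ∩ D. In each case x ∈ (D ∩ S) ∪ S, so S ∩ (S ∪ D) ⊆ (D ∩ S) ∪ S.

Reverse inclusion. Let x ∈ (D ∩ S) ∪ S. Then either x ∈ S and x ∉ D; or x ∈ S ∩ D. In each case x ∈ S ∩ (S ∪ D), so (D ∩ S) ∪ S ⊆ S ∩ (S ∪ D).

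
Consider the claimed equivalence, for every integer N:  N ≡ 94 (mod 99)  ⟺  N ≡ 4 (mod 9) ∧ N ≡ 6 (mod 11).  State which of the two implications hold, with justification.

Both implications hold.

Converse. If N ≡ 4 (mod 9) and N ≡ 6 (mod 11), then by the Chinese remainder theorem N ≡ 94 (mod 99). This is exactly N ≡ 94 (mod 99).

Forward direction. Suppose N ≡ 94 (mod 99); write N = 99j + 94. Since 9 ∣ 99, reducing mod 9 gives N ≡ 94 ≡ 4 (mod 9); since 11 ∣ 99, reducing mod 11 gives N ≡ 94 ≡ 6 (mod 11).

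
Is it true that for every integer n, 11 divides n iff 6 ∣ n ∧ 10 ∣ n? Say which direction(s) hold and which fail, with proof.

Both directions fail.

[⇒] This fails: take n = 11. Certainly 11 ∣ 11, but 6 ∤ 11.

[⇐] This fails: take n = 30. Both 6 ∣ 30 and 10 ∣ 30, yet 30 is not a multiple of 11 (since 30 = 2·11 + 8), so 11 ∤ 30.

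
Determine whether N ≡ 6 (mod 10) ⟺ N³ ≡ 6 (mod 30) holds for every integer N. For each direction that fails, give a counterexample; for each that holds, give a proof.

(⟹) This fails: take N = 16. Then 16 ≡ 6 (mod 10), but 16³ = 4096 ≡ 16 (mod 30), not 6.

(⟸) Conversely, the residues r modulo 30 with r³ ≡ 6 (mod 30) are exactly {6}, and each is ≡ 6 (mod 10).

The forward direction fails; the converse holds.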